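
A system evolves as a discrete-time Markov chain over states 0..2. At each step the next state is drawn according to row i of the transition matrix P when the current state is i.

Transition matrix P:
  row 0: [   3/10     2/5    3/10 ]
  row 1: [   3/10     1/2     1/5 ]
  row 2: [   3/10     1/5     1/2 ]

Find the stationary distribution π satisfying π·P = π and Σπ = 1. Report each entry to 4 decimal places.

π = [0.3000, 0.3714, 0.3286]

Balance equations π_j = Σ_i π_i·P[i][j]:
  π_0 = 3/10·π_0 + 3/10·π_1 + 3/10·π_2
  π_1 = 2/5·π_0 + 1/2·π_1 + 1/5·π_2
  normalize: π_0 + π_1 + π_2 = 1
Solving the linear system gives exactly π = [3/10, 13/35, 23/70].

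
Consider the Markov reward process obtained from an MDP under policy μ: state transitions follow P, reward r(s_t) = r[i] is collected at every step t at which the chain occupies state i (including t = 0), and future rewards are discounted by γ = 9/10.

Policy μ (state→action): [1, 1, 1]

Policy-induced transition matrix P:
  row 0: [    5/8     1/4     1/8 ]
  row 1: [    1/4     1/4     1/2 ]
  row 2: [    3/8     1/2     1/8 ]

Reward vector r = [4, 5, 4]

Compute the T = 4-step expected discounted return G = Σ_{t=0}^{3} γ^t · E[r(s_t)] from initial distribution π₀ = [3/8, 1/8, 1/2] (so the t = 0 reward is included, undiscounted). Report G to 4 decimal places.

t=0: π = [0.3750, 0.1250, 0.5000], E[r] = 4.1250, γ^t·E[r] = 4.125000, running G = 4.125000
t=1: π = [0.4531, 0.3750, 0.1719], E[r] = 4.3750, γ^t·E[r] = 3.937500, running G = 8.062500
t=2: π = [0.4414, 0.2930, 0.2656], E[r] = 4.2930, γ^t·E[r] = 3.477305, running G = 11.539805
t=3: π = [0.4487, 0.3164, 0.2349], E[r] = 4.3164, γ^t·E[r] = 3.146660, running G = 14.686465

G = 14.6865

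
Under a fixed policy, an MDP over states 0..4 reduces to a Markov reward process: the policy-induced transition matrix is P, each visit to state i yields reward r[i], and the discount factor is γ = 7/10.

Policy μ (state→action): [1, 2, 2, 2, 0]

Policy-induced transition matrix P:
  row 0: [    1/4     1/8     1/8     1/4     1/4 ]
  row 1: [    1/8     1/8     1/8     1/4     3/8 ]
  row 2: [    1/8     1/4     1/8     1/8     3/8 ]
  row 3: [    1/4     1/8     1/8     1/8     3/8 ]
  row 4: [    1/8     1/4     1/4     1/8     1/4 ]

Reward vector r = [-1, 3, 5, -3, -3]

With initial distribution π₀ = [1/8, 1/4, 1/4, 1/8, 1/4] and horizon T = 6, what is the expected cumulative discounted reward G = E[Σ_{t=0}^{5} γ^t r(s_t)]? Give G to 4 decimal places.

t=0: π = [0.1250, 0.2500, 0.2500, 0.1250, 0.2500], E[r] = 0.7500, γ^t·E[r] = 0.750000, running G = 0.750000
t=1: π = [0.1563, 0.1875, 0.1563, 0.1719, 0.3281], E[r] = -0.3125, γ^t·E[r] = -0.218750, running G = 0.531250
t=2: π = [0.1660, 0.1855, 0.1660, 0.1680, 0.3145], E[r] = -0.2266, γ^t·E[r] = -0.111016, running G = 0.420234
t=3: π = [0.1667, 0.1851, 0.1643, 0.1689, 0.3149], E[r] = -0.2417, γ^t·E[r] = -0.082903, running G = 0.337332
t=4: π = [0.1670, 0.1849, 0.1644, 0.1690, 0.3148], E[r] = -0.2417, γ^t·E[r] = -0.058032, running G = 0.279300
t=5: π = [0.1670, 0.1849, 0.1643, 0.1690, 0.3148], E[r] = -0.2419, γ^t·E[r] = -0.040649, running G = 0.238650

G = 0.2387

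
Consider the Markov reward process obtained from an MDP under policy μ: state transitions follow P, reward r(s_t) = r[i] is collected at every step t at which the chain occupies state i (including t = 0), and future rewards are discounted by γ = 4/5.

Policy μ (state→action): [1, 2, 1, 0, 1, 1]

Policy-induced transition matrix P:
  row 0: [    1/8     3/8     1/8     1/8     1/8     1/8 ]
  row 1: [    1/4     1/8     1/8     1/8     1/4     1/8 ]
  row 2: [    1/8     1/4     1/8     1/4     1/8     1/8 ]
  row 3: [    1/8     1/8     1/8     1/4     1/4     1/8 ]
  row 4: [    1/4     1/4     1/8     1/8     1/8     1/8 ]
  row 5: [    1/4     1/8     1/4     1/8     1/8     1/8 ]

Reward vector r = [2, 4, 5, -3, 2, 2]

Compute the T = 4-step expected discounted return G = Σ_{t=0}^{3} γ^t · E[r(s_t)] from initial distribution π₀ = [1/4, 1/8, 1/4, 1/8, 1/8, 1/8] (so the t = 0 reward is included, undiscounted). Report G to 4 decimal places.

G = 6.3270

t=0: π = [0.2500, 0.1250, 0.2500, 0.1250, 0.1250, 0.1250], E[r] = 2.3750, γ^t·E[r] = 2.375000, running G = 2.375000
t=1: π = [0.1719, 0.2344, 0.1406, 0.1719, 0.1563, 0.1250], E[r] = 2.0313, γ^t·E[r] = 1.625000, running G = 4.000000
t=2: π = [0.1895, 0.2051, 0.1406, 0.1641, 0.1758, 0.1250], E[r] = 2.0117, γ^t·E[r] = 1.287500, running G = 5.287500
t=3: π = [0.1882, 0.2119, 0.1406, 0.1631, 0.1711, 0.1250], E[r] = 2.0303, γ^t·E[r] = 1.039500, running G = 6.327000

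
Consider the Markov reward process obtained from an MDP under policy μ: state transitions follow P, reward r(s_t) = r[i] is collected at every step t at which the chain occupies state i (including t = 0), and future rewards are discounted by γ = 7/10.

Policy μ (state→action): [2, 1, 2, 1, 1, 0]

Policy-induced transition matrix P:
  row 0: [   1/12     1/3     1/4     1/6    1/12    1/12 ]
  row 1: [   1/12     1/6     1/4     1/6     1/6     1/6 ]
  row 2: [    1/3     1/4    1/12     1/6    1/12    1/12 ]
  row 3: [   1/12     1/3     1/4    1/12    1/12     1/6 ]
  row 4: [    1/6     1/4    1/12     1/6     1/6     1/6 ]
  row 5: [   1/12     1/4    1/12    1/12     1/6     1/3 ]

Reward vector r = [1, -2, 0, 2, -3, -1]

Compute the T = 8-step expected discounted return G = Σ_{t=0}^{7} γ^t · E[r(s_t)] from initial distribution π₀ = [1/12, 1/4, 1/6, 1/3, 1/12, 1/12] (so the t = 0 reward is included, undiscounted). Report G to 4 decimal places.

G = -1.4521

t=0: π = [0.0833, 0.2500, 0.1667, 0.3333, 0.0833, 0.0833], E[r] = -0.0833, γ^t·E[r] = -0.083333, running G = -0.083333
t=1: π = [0.1319, 0.2639, 0.1944, 0.1319, 0.1181, 0.1597], E[r] = -0.6458, γ^t·E[r] = -0.452083, running G = -0.535417
t=2: π = [0.1418, 0.2500, 0.1713, 0.1424, 0.1285, 0.1661], E[r] = -0.6250, γ^t·E[r] = -0.306250, running G = -0.841667
t=3: π = [0.1369, 0.2528, 0.1724, 0.1410, 0.1287, 0.1683], E[r] = -0.6413, γ^t·E[r] = -0.219966, running G = -1.061633
t=4: π = [0.1371, 0.2521, 0.1718, 0.1409, 0.1292, 0.1689], E[r] = -0.6416, γ^t·E[r] = -0.154051, running G = -1.215684
t=5: π = [0.1370, 0.2522, 0.1717, 0.1408, 0.1292, 0.1691], E[r] = -0.6422, γ^t·E[r] = -0.107937, running G = -1.323621
t=6: π = [0.1370, 0.2521, 0.1717, 0.1408, 0.1292, 0.1691], E[r] = -0.6423, γ^t·E[r] = -0.075568, running G = -1.399189
t=7: π = [0.1370, 0.2521, 0.1717, 0.1408, 0.1292, 0.1691], E[r] = -0.6423, γ^t·E[r] = -0.052899, running G = -1.452088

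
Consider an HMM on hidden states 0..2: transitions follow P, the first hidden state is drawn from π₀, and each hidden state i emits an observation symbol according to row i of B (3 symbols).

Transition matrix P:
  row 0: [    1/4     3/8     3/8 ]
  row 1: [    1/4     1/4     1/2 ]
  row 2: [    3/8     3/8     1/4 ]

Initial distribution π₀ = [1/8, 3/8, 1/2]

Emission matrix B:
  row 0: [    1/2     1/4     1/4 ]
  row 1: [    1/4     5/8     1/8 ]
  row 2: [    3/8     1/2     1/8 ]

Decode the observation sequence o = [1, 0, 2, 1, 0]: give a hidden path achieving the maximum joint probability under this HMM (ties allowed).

t=0: δ = [3.125e-02, 2.344e-01, 2.500e-01]  (obs o_0=1)
t=1: δ = [4.688e-02, 2.344e-02, 4.395e-02]  ψ = [2, 2, 1]  (obs o_1=0)
t=2: δ = [4.120e-03, 2.197e-03, 2.197e-03]  ψ = [2, 0, 0]  (obs o_2=2)
t=3: δ = [2.575e-04, 9.656e-04, 7.725e-04]  ψ = [0, 0, 0]  (obs o_3=1)
t=4: δ = [1.448e-04, 7.242e-05, 1.810e-04]  ψ = [2, 2, 1]  (obs o_4=0)
backtrack: best end state = 2; path = [1, 2, 0, 1, 2]

path = [1, 2, 0, 1, 2]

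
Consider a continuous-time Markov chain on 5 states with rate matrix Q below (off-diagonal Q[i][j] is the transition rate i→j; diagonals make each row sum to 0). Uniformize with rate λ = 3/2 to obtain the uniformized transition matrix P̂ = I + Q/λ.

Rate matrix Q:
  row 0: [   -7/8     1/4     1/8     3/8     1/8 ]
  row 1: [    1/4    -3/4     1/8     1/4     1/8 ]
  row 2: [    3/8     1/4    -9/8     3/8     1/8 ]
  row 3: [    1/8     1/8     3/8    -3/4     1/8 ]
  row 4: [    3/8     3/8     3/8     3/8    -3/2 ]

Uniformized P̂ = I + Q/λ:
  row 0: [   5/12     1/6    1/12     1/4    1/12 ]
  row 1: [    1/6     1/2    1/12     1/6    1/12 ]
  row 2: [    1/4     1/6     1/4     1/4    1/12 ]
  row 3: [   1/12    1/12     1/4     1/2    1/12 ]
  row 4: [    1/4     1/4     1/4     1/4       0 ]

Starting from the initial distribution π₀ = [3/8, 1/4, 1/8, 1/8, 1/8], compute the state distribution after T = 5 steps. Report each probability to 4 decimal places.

t=0: π = [0.3750, 0.2500, 0.1250, 0.1250, 0.1250]
t=1: π = [0.2708, 0.2500, 0.1458, 0.2604, 0.0729]
t=2: π = [0.2309, 0.2344, 0.1632, 0.2943, 0.0773]
t=3: π = [0.2199, 0.2267, 0.1725, 0.3040, 0.0769]
t=4: π = [0.2171, 0.2233, 0.1756, 0.3071, 0.0769]
t=5: π = [0.2164, 0.2219, 0.1766, 0.3082, 0.0769]

π = [0.2164, 0.2219, 0.1766, 0.3082, 0.0769]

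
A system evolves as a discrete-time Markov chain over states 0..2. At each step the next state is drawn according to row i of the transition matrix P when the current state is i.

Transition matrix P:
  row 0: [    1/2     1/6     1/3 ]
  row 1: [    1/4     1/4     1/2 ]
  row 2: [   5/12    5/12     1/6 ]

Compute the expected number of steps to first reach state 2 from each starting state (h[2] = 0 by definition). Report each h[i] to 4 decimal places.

h = [2.7500, 2.2500, 0.0000]

First-step conditioning: h[2] = 0; for i ≠ 2, h[i] = 1 + Σ_k P[i][k]·h[k].
  h[0] = 1 + 1/2·h[0] + 1/6·h[1]
  h[1] = 1 + 1/4·h[0] + 1/4·h[1]
Solving the 2×2 linear system over states ≠ 2 gives exactly h = [11/4, 9/4, 0] (h[2] = 0 is the target).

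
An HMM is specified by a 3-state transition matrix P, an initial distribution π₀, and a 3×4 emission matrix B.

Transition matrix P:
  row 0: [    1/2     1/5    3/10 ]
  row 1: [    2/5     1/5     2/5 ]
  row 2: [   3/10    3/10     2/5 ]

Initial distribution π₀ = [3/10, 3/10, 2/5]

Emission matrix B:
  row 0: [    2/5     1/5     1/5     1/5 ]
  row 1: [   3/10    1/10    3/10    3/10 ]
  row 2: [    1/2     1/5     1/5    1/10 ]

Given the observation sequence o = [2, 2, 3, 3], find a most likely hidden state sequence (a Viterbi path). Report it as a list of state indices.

path = [1, 0, 0, 0]

t=0: δ = [6.000e-02, 9.000e-02, 8.000e-02]  (obs o_0=2)
t=1: δ = [7.200e-03, 7.200e-03, 7.200e-03]  ψ = [1, 2, 1]  (obs o_1=2)
t=2: δ = [7.200e-04, 6.480e-04, 2.880e-04]  ψ = [0, 2, 1]  (obs o_2=3)
t=3: δ = [7.200e-05, 4.320e-05, 2.592e-05]  ψ = [0, 0, 1]  (obs o_3=3)
backtrack: best end state = 0; path = [1, 0, 0, 0]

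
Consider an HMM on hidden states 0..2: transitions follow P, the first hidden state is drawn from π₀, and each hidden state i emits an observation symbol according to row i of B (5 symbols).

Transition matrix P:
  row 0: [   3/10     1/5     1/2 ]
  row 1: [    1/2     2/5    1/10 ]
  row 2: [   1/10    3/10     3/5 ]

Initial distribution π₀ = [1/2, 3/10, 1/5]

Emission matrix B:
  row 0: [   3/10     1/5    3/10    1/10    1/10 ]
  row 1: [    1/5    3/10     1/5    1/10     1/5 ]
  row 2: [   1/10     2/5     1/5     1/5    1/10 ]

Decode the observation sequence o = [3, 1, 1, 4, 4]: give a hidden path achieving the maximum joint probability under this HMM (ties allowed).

path = [0, 2, 2, 1, 1]

t=0: δ = [5.000e-02, 3.000e-02, 4.000e-02]  (obs o_0=3)
t=1: δ = [3.000e-03, 3.600e-03, 1.000e-02]  ψ = [0, 1, 0]  (obs o_1=1)
t=2: δ = [3.600e-04, 9.000e-04, 2.400e-03]  ψ = [1, 2, 2]  (obs o_2=1)
t=3: δ = [4.500e-05, 1.440e-04, 1.440e-04]  ψ = [1, 2, 2]  (obs o_3=4)
t=4: δ = [7.200e-06, 1.152e-05, 8.640e-06]  ψ = [1, 1, 2]  (obs o_4=4)
backtrack: best end state = 1; path = [0, 2, 2, 1, 1]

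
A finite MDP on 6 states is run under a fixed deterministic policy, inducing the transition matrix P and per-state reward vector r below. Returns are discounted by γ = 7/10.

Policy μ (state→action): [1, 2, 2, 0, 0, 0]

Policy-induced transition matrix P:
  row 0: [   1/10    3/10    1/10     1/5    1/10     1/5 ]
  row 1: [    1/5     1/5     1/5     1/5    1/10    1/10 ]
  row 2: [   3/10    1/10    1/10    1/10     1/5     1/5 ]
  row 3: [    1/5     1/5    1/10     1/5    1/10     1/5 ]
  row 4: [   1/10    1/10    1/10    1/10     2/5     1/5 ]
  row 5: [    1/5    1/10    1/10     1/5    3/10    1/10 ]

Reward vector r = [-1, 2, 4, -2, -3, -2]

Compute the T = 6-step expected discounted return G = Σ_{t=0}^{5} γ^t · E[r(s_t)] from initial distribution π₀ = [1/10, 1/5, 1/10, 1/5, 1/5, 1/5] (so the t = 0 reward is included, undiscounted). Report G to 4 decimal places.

t=0: π = [0.1000, 0.2000, 0.1000, 0.2000, 0.2000, 0.2000], E[r] = -0.7000, γ^t·E[r] = -0.700000, running G = -0.700000
t=1: π = [0.1800, 0.1600, 0.1200, 0.1700, 0.2100, 0.1600], E[r] = -0.6700, γ^t·E[r] = -0.469000, running G = -1.169000
t=2: π = [0.1730, 0.1690, 0.1160, 0.1670, 0.2070, 0.1680], E[r] = -0.6620, γ^t·E[r] = -0.324380, running G = -1.493380
t=3: π = [0.1736, 0.1682, 0.1169, 0.1677, 0.2073, 0.1663], E[r] = -0.6595, γ^t·E[r] = -0.226209, running G = -1.719589
t=4: π = [0.1736, 0.1683, 0.1168, 0.1676, 0.2071, 0.1666], E[r] = -0.6594, γ^t·E[r] = -0.158317, running G = -1.877906
t=5: π = [0.1736, 0.1683, 0.1168, 0.1676, 0.2071, 0.1665], E[r] = -0.6593, γ^t·E[r] = -0.110809, running G = -1.988715

G = -1.9887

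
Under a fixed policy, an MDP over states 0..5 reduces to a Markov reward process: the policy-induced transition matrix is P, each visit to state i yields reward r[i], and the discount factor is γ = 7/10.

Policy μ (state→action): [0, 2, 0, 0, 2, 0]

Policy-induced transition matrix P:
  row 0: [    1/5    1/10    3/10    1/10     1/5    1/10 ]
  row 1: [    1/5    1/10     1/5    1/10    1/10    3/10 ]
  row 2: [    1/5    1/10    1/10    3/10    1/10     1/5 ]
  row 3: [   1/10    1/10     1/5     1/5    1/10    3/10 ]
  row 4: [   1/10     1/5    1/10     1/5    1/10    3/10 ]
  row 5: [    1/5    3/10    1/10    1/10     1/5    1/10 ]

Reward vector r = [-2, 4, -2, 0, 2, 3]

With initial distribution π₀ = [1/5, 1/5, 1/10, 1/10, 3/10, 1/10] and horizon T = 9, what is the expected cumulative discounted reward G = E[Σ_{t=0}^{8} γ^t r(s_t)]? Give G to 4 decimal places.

G = 3.0011

t=0: π = [0.2000, 0.2000, 0.1000, 0.1000, 0.3000, 0.1000], E[r] = 1.1000, γ^t·E[r] = 1.100000, running G = 1.100000
t=1: π = [0.1600, 0.1500, 0.1700, 0.1600, 0.1300, 0.2300], E[r] = 0.8900, γ^t·E[r] = 0.623000, running G = 1.723000
t=2: π = [0.1710, 0.1590, 0.1630, 0.1630, 0.1390, 0.2050], E[r] = 0.8610, γ^t·E[r] = 0.421890, running G = 2.144890
t=3: π = [0.1698, 0.1549, 0.1664, 0.1628, 0.1376, 0.2085], E[r] = 0.8479, γ^t·E[r] = 0.290830, running G = 2.435720
t=4: π = [0.1700, 0.1555, 0.1657, 0.1633, 0.1378, 0.2077], E[r] = 0.8492, γ^t·E[r] = 0.203898, running G = 2.639617
t=5: π = [0.1699, 0.1553, 0.1659, 0.1633, 0.1378, 0.2079], E[r] = 0.8490, γ^t·E[r] = 0.142691, running G = 2.782309
t=6: π = [0.1699, 0.1554, 0.1658, 0.1633, 0.1378, 0.2079], E[r] = 0.8491, γ^t·E[r] = 0.099894, running G = 2.882203
t=7: π = [0.1699, 0.1553, 0.1658, 0.1633, 0.1378, 0.2079], E[r] = 0.8491, γ^t·E[r] = 0.069925, running G = 2.952127
t=8: π = [0.1699, 0.1554, 0.1658, 0.1633, 0.1378, 0.2079], E[r] = 0.8491, γ^t·E[r] = 0.048947, running G = 3.001075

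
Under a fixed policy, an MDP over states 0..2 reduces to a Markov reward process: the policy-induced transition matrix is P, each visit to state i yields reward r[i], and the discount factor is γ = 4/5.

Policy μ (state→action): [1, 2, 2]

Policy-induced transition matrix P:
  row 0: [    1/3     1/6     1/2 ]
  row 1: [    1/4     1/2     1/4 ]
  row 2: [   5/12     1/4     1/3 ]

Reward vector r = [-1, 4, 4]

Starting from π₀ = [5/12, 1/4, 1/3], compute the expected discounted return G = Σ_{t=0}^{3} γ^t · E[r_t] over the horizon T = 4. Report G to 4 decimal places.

t=0: π = [0.4167, 0.2500, 0.3333], E[r] = 1.9167, γ^t·E[r] = 1.916667, running G = 1.916667
t=1: π = [0.3403, 0.2778, 0.3819], E[r] = 2.2986, γ^t·E[r] = 1.838889, running G = 3.755556
t=2: π = [0.3420, 0.2911, 0.3669], E[r] = 2.2899, γ^t·E[r] = 1.465556, running G = 5.221111
t=3: π = [0.3397, 0.2943, 0.3661], E[r] = 2.3017, γ^t·E[r] = 1.178494, running G = 6.399605

G = 6.3996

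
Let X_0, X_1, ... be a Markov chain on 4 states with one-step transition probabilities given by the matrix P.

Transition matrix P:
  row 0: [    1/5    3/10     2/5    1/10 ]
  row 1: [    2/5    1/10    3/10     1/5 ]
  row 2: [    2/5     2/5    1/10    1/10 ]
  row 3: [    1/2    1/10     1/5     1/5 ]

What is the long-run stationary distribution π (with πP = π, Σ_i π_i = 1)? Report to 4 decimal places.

π = [0.3449, 0.2491, 0.2672, 0.1388]

Balance equations π_j = Σ_i π_i·P[i][j]:
  π_0 = 1/5·π_0 + 2/5·π_1 + 2/5·π_2 + 1/2·π_3
  π_1 = 3/10·π_0 + 1/10·π_1 + 2/5·π_2 + 1/10·π_3
  π_2 = 2/5·π_0 + 3/10·π_1 + 1/10·π_2 + 1/5·π_3
  normalize: π_0 + π_1 + π_2 + π_3 = 1
Solving the linear system gives exactly π = [497/1441, 359/1441, 35/131, 200/1441].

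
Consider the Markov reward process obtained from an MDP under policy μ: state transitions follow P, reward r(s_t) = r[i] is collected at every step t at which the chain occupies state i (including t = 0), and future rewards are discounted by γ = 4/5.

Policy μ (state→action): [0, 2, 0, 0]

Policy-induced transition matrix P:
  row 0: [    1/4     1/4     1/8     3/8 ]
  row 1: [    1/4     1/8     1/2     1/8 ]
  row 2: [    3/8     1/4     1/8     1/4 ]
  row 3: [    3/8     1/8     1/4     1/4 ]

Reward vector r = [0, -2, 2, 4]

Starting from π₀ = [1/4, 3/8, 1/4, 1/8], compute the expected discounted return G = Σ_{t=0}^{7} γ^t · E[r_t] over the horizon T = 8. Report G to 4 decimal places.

G = 3.8143

t=0: π = [0.2500, 0.3750, 0.2500, 0.1250], E[r] = 0.2500, γ^t·E[r] = 0.250000, running G = 0.250000
t=1: π = [0.2969, 0.1875, 0.2813, 0.2344], E[r] = 1.1250, γ^t·E[r] = 0.900000, running G = 1.150000
t=2: π = [0.3145, 0.1973, 0.2246, 0.2637], E[r] = 1.1094, γ^t·E[r] = 0.710000, running G = 1.860000
t=3: π = [0.3110, 0.1924, 0.2319, 0.2646], E[r] = 1.1377, γ^t·E[r] = 0.582500, running G = 2.442500
t=4: π = [0.3121, 0.1929, 0.2302, 0.2648], E[r] = 1.1340, γ^t·E[r] = 0.464500, running G = 2.907000
t=5: π = [0.3119, 0.1928, 0.2304, 0.2649], E[r] = 1.1349, γ^t·E[r] = 0.371880, running G = 3.278880
t=6: π = [0.3119, 0.1928, 0.2304, 0.2649], E[r] = 1.1348, γ^t·E[r] = 0.297477, running G = 3.576357
t=7: π = [0.3119, 0.1928, 0.2304, 0.2649], E[r] = 1.1348, γ^t·E[r] = 0.237984, running G = 3.814341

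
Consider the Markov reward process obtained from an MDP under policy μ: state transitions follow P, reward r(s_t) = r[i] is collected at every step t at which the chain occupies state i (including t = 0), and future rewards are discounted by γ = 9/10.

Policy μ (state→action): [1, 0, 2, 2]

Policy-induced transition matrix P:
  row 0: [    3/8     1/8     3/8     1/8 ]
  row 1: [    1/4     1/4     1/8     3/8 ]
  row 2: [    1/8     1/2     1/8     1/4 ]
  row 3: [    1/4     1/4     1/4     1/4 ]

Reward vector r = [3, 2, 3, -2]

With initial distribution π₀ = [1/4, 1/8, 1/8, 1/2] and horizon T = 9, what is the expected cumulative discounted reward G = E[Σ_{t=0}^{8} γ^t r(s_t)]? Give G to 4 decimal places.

G = 7.9941

t=0: π = [0.2500, 0.1250, 0.1250, 0.5000], E[r] = 0.3750, γ^t·E[r] = 0.375000, running G = 0.375000
t=1: π = [0.2656, 0.2500, 0.2500, 0.2344], E[r] = 1.5781, γ^t·E[r] = 1.420313, running G = 1.795313
t=2: π = [0.2520, 0.2793, 0.2207, 0.2480], E[r] = 1.4805, γ^t·E[r] = 1.199180, running G = 2.994492
t=3: π = [0.2539, 0.2737, 0.2190, 0.2534], E[r] = 1.4592, γ^t·E[r] = 1.063778, running G = 4.058270
t=4: π = [0.2544, 0.2730, 0.2202, 0.2525], E[r] = 1.4646, γ^t·E[r] = 0.960944, running G = 5.019214
t=5: π = [0.2543, 0.2732, 0.2201, 0.2523], E[r] = 1.4651, γ^t·E[r] = 0.865129, running G = 5.884342
t=6: π = [0.2543, 0.2733, 0.2201, 0.2524], E[r] = 1.4649, γ^t·E[r] = 0.778504, running G = 6.662846
t=7: π = [0.2543, 0.2732, 0.2201, 0.2524], E[r] = 1.4649, γ^t·E[r] = 0.700652, running G = 7.363498
t=8: π = [0.2543, 0.2732, 0.2201, 0.2524], E[r] = 1.4649, γ^t·E[r] = 0.630590, running G = 7.994088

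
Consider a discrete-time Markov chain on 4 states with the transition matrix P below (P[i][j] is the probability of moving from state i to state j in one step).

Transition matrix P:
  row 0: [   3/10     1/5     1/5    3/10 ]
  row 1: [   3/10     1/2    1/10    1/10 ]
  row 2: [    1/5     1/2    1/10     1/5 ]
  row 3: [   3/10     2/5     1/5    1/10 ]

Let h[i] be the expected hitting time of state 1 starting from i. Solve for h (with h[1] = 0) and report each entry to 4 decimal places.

First-step conditioning: h[1] = 0; for i ≠ 1, h[i] = 1 + Σ_k P[i][k]·h[k].
  h[0] = 1 + 3/10·h[0] + 1/5·h[2] + 3/10·h[3]
  h[2] = 1 + 1/5·h[0] + 1/10·h[2] + 1/5·h[3]
  h[3] = 1 + 3/10·h[0] + 1/5·h[2] + 1/10·h[3]
Solving the 3×3 linear system over states ≠ 1 gives exactly h = [660/199, 0, 490/199, 550/199] (h[1] = 0 is the target).

h = [3.3166, 0.0000, 2.4623, 2.7638]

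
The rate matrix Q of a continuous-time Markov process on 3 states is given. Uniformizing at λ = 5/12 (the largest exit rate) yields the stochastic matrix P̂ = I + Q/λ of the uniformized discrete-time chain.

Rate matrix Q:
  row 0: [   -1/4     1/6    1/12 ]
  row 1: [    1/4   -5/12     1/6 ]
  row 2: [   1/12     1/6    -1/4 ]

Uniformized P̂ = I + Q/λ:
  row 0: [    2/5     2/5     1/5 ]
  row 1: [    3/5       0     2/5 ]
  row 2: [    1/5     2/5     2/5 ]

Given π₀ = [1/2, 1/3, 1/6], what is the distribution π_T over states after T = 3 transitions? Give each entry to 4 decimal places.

π = [0.3960, 0.2827, 0.3213]

t=0: π = [0.5000, 0.3333, 0.1667]
t=1: π = [0.4333, 0.2667, 0.3000]
t=2: π = [0.3933, 0.2933, 0.3133]
t=3: π = [0.3960, 0.2827, 0.3213]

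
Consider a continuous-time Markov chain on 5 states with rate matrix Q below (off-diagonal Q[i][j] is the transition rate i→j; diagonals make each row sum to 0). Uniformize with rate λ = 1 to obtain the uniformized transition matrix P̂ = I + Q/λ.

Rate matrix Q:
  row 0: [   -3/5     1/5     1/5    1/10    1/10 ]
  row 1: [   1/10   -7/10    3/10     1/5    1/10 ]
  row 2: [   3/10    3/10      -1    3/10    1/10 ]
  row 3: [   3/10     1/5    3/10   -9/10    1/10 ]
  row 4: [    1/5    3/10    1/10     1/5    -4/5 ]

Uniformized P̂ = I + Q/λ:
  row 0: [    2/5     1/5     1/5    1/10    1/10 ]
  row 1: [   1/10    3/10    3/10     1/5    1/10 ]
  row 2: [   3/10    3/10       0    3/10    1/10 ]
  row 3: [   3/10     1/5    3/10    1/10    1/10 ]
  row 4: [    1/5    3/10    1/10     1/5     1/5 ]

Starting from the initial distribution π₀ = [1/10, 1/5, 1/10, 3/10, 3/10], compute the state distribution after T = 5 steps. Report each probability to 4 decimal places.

π = [0.2640, 0.2560, 0.1935, 0.1754, 0.1111]

t=0: π = [0.1000, 0.2000, 0.1000, 0.3000, 0.3000]
t=1: π = [0.2400, 0.2600, 0.2000, 0.1700, 0.1300]
t=2: π = [0.2590, 0.2590, 0.1900, 0.1790, 0.1130]
t=3: π = [0.2628, 0.2562, 0.1945, 0.1752, 0.1113]
t=4: π = [0.2639, 0.2562, 0.1931, 0.1757, 0.1111]
t=5: π = [0.2640, 0.2560, 0.1935, 0.1754, 0.1111]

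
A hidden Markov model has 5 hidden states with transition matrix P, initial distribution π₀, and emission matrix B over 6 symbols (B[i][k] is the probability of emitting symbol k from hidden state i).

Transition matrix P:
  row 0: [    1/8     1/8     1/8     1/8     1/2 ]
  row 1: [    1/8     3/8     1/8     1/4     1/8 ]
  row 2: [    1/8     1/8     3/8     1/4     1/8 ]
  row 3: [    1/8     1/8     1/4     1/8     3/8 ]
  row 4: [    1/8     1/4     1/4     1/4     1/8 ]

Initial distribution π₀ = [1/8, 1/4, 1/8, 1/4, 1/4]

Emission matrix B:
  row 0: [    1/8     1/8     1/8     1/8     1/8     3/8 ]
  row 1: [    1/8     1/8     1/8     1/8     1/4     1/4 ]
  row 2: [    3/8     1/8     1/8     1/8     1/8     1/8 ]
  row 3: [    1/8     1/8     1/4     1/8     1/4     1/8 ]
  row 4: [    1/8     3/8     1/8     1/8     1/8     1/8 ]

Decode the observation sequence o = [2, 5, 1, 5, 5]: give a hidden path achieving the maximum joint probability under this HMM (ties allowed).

t=0: δ = [1.562e-02, 3.125e-02, 1.562e-02, 6.250e-02, 3.125e-02]  (obs o_0=2)
t=1: δ = [2.930e-03, 2.930e-03, 1.953e-03, 9.766e-04, 2.930e-03]  ψ = [3, 1, 3, 1, 3]  (obs o_1=5)
t=2: δ = [4.578e-05, 1.373e-04, 9.155e-05, 9.155e-05, 5.493e-04]  ψ = [0, 1, 2, 1, 0]  (obs o_2=1)
t=3: δ = [2.575e-05, 3.433e-05, 1.717e-05, 1.717e-05, 8.583e-06]  ψ = [4, 4, 4, 4, 4]  (obs o_3=5)
t=4: δ = [1.609e-06, 3.219e-06, 8.047e-07, 1.073e-06, 1.609e-06]  ψ = [1, 1, 2, 1, 0]  (obs o_4=5)
backtrack: best end state = 1; path = [3, 0, 4, 1, 1]

path = [3, 0, 4, 1, 1]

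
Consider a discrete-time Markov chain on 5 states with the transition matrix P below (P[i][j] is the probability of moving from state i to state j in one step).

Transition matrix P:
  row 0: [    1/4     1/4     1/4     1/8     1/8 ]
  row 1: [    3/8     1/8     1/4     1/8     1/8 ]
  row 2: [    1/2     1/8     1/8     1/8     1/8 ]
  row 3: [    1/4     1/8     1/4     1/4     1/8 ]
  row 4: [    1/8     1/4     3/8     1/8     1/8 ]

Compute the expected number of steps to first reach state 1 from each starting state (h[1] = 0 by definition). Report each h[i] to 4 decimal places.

h = [4.9351, 0.0000, 5.4835, 5.6401, 5.0037]

First-step conditioning: h[1] = 0; for i ≠ 1, h[i] = 1 + Σ_k P[i][k]·h[k].
  h[0] = 1 + 1/4·h[0] + 1/4·h[2] + 1/8·h[3] + 1/8·h[4]
  h[2] = 1 + 1/2·h[0] + 1/8·h[2] + 1/8·h[3] + 1/8·h[4]
  h[3] = 1 + 1/4·h[0] + 1/4·h[2] + 1/4·h[3] + 1/8·h[4]
  h[4] = 1 + 1/8·h[0] + 3/8·h[2] + 1/8·h[3] + 1/8·h[4]
Solving the 4×4 linear system over states ≠ 1 gives exactly h = [4032/817, 0, 4480/817, 4608/817, 4088/817] (h[1] = 0 is the target).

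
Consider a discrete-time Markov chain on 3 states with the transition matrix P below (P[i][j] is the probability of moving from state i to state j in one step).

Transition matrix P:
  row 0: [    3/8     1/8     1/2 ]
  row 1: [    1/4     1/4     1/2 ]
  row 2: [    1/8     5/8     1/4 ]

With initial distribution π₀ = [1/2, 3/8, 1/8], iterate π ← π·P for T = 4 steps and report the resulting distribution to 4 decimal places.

π = [0.2283, 0.3728, 0.3989]

t=0: π = [0.5000, 0.3750, 0.1250]
t=1: π = [0.2969, 0.2344, 0.4688]
t=2: π = [0.2285, 0.3887, 0.3828]
t=3: π = [0.2307, 0.3650, 0.4043]
t=4: π = [0.2283, 0.3728, 0.3989]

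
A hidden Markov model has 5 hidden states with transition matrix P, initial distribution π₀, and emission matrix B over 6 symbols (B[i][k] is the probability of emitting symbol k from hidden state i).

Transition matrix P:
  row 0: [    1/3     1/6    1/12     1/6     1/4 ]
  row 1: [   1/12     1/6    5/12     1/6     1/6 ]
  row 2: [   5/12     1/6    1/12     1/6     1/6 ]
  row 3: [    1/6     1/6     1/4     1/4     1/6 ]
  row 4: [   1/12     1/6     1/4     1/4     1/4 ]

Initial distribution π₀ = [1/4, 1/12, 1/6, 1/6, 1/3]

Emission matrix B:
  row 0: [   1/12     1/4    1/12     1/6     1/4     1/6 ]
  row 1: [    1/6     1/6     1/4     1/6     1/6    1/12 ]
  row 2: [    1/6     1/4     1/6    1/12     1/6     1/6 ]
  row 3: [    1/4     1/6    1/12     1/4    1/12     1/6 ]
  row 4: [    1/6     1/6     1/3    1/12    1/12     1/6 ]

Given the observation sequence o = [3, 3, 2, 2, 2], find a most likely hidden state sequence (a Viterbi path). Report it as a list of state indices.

path = [0, 0, 4, 4, 4]

t=0: δ = [4.167e-02, 1.389e-02, 1.389e-02, 4.167e-02, 2.778e-02]  (obs o_0=3)
t=1: δ = [2.315e-03, 1.157e-03, 8.681e-04, 2.604e-03, 8.681e-04]  ψ = [0, 0, 3, 3, 0]  (obs o_1=3)
t=2: δ = [6.430e-05, 1.085e-04, 1.085e-04, 5.425e-05, 1.929e-04]  ψ = [0, 3, 3, 3, 0]  (obs o_2=2)
t=3: δ = [3.768e-06, 8.038e-06, 8.038e-06, 4.019e-06, 1.608e-05]  ψ = [2, 4, 4, 4, 4]  (obs o_3=2)
t=4: δ = [2.791e-07, 6.698e-07, 6.698e-07, 3.349e-07, 1.340e-06]  ψ = [2, 4, 4, 4, 4]  (obs o_4=2)
backtrack: best end state = 4; path = [0, 0, 4, 4, 4]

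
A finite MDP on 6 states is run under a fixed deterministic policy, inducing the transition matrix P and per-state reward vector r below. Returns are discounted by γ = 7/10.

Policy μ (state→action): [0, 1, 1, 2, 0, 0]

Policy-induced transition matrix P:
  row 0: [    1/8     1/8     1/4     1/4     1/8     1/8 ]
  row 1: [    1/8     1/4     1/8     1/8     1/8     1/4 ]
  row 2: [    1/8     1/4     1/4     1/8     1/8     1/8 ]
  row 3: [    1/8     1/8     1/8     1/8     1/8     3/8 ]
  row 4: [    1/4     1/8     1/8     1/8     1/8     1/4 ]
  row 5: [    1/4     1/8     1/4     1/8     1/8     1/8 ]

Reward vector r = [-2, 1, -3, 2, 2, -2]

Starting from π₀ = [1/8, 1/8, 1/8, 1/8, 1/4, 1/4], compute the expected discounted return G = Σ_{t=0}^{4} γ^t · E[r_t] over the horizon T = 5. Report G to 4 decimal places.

t=0: π = [0.1250, 0.1250, 0.1250, 0.1250, 0.2500, 0.2500], E[r] = -0.2500, γ^t·E[r] = -0.250000, running G = -0.250000
t=1: π = [0.1875, 0.1563, 0.1875, 0.1406, 0.1250, 0.2031], E[r] = -0.6563, γ^t·E[r] = -0.459375, running G = -0.709375
t=2: π = [0.1660, 0.1680, 0.1973, 0.1484, 0.1250, 0.1953], E[r] = -0.5996, γ^t·E[r] = -0.293809, running G = -1.003184
t=3: π = [0.1650, 0.1707, 0.1948, 0.1458, 0.1250, 0.1987], E[r] = -0.5999, γ^t·E[r] = -0.205750, running G = -1.208933
t=4: π = [0.1655, 0.1707, 0.1948, 0.1456, 0.1250, 0.1984], E[r] = -0.6003, γ^t·E[r] = -0.144120, running G = -1.353053

G = -1.3531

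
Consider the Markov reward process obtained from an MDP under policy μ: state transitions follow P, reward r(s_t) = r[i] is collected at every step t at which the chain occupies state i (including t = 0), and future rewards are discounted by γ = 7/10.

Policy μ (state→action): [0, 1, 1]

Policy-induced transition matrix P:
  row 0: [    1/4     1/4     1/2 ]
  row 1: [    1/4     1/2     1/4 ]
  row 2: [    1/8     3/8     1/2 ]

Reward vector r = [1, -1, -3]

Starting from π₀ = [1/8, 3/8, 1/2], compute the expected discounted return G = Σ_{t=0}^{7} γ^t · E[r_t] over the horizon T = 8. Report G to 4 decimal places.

t=0: π = [0.1250, 0.3750, 0.5000], E[r] = -1.7500, γ^t·E[r] = -1.750000, running G = -1.750000
t=1: π = [0.1875, 0.4063, 0.4063], E[r] = -1.4375, γ^t·E[r] = -1.006250, running G = -2.756250
t=2: π = [0.1992, 0.4023, 0.3984], E[r] = -1.3984, γ^t·E[r] = -0.685234, running G = -3.441484
t=3: π = [0.2002, 0.4004, 0.3994], E[r] = -1.3984, γ^t·E[r] = -0.479664, running G = -3.921148
t=4: π = [0.2001, 0.4000, 0.3999], E[r] = -1.3997, γ^t·E[r] = -0.336058, running G = -4.257206
t=5: π = [0.2000, 0.4000, 0.4000], E[r] = -1.4000, γ^t·E[r] = -0.235292, running G = -4.492498
t=6: π = [0.2000, 0.4000, 0.4000], E[r] = -1.4000, γ^t·E[r] = -0.164709, running G = -4.657207
t=7: π = [0.2000, 0.4000, 0.4000], E[r] = -1.4000, γ^t·E[r] = -0.115296, running G = -4.772503

G = -4.7725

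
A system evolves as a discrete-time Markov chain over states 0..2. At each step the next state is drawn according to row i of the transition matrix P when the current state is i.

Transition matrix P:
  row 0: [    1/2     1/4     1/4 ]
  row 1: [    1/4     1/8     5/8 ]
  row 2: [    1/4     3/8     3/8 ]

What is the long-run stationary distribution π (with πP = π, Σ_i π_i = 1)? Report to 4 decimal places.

π = [0.3333, 0.2667, 0.4000]

Balance equations π_j = Σ_i π_i·P[i][j]:
  π_0 = 1/2·π_0 + 1/4·π_1 + 1/4·π_2
  π_1 = 1/4·π_0 + 1/8·π_1 + 3/8·π_2
  normalize: π_0 + π_1 + π_2 = 1
Solving the linear system gives exactly π = [1/3, 4/15, 2/5].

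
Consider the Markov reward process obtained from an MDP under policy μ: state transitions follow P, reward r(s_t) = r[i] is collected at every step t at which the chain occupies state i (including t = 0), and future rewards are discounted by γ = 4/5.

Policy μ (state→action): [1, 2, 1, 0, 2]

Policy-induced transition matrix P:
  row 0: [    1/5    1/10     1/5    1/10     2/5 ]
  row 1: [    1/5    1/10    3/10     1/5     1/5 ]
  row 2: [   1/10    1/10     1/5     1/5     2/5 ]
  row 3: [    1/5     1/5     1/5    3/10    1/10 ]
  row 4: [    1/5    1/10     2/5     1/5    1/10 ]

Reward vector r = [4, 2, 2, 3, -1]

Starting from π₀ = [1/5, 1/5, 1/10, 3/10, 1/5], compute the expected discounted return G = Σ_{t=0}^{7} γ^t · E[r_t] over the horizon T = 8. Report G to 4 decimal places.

t=0: π = [0.2000, 0.2000, 0.1000, 0.3000, 0.2000], E[r] = 2.1000, γ^t·E[r] = 2.100000, running G = 2.100000
t=1: π = [0.1900, 0.1300, 0.2600, 0.2100, 0.2100], E[r] = 1.9600, γ^t·E[r] = 1.568000, running G = 3.668000
t=2: π = [0.1740, 0.1210, 0.2550, 0.2020, 0.2480], E[r] = 1.8060, γ^t·E[r] = 1.155840, running G = 4.823840
t=3: π = [0.1745, 0.1202, 0.2617, 0.2028, 0.2408], E[r] = 1.8294, γ^t·E[r] = 0.936653, running G = 5.760493
t=4: π = [0.1738, 0.1203, 0.2602, 0.2028, 0.2429], E[r] = 1.8219, γ^t·E[r] = 0.746230, running G = 6.506723
t=5: π = [0.1740, 0.1203, 0.2606, 0.2029, 0.2422], E[r] = 1.8242, γ^t·E[r] = 0.597744, running G = 7.104467
t=6: π = [0.1739, 0.1203, 0.2605, 0.2029, 0.2424], E[r] = 1.8236, γ^t·E[r] = 0.478035, running G = 7.582502
t=7: π = [0.1740, 0.1203, 0.2605, 0.2029, 0.2424], E[r] = 1.8237, γ^t·E[r] = 0.382466, running G = 7.964968

G = 7.9650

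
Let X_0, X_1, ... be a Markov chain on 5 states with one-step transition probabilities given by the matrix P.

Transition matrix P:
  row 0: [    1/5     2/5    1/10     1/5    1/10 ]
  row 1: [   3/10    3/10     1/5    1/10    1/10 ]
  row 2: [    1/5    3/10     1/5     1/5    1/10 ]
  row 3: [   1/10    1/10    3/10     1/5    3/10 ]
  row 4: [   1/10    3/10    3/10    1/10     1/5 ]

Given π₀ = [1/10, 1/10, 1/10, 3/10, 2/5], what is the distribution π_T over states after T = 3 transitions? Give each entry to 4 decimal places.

t=0: π = [0.1000, 0.1000, 0.1000, 0.3000, 0.4000]
t=1: π = [0.1400, 0.2500, 0.2600, 0.1500, 0.2000]
t=2: π = [0.1900, 0.2840, 0.2210, 0.1550, 0.1500]
t=3: π = [0.1979, 0.2880, 0.2115, 0.1566, 0.1460]

π = [0.1979, 0.2880, 0.2115, 0.1566, 0.1460]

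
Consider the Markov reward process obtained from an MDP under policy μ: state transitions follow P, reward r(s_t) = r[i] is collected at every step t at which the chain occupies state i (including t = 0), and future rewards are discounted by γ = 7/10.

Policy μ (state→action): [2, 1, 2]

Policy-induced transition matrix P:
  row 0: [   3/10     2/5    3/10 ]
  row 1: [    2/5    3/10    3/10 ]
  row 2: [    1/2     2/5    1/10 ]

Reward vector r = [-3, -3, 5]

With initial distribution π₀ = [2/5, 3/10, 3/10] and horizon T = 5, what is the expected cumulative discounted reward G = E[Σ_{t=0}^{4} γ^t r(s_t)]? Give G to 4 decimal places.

G = -2.4222

t=0: π = [0.4000, 0.3000, 0.3000], E[r] = -0.6000, γ^t·E[r] = -0.600000, running G = -0.600000
t=1: π = [0.3900, 0.3700, 0.2400], E[r] = -1.0800, γ^t·E[r] = -0.756000, running G = -1.356000
t=2: π = [0.3850, 0.3630, 0.2520], E[r] = -0.9840, γ^t·E[r] = -0.482160, running G = -1.838160
t=3: π = [0.3867, 0.3637, 0.2496], E[r] = -1.0032, γ^t·E[r] = -0.344098, running G = -2.182258
t=4: π = [0.3863, 0.3636, 0.2501], E[r] = -0.9994, γ^t·E[r] = -0.239946, running G = -2.422204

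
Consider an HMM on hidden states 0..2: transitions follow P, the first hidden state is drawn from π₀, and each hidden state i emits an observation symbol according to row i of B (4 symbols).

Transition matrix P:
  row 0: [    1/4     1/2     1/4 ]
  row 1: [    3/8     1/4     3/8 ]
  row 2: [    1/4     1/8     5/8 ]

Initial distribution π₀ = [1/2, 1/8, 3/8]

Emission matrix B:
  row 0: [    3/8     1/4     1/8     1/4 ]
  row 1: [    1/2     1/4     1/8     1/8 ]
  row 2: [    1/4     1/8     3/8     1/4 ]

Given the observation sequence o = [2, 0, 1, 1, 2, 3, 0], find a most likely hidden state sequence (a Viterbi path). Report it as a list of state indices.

t=0: δ = [6.250e-02, 1.562e-02, 1.406e-01]  (obs o_0=2)
t=1: δ = [1.318e-02, 1.562e-02, 2.197e-02]  ψ = [2, 0, 2]  (obs o_1=0)
t=2: δ = [1.465e-03, 1.648e-03, 1.717e-03]  ψ = [1, 0, 2]  (obs o_2=1)
t=3: δ = [1.545e-04, 1.831e-04, 1.341e-04]  ψ = [1, 0, 2]  (obs o_3=1)
t=4: δ = [8.583e-06, 9.656e-06, 3.143e-05]  ψ = [1, 0, 2]  (obs o_4=2)
t=5: δ = [1.965e-06, 5.364e-07, 4.911e-06]  ψ = [2, 0, 2]  (obs o_5=3)
t=6: δ = [4.604e-07, 4.911e-07, 7.674e-07]  ψ = [2, 0, 2]  (obs o_6=0)
backtrack: best end state = 2; path = [2, 2, 2, 2, 2, 2, 2]

path = [2, 2, 2, 2, 2, 2, 2]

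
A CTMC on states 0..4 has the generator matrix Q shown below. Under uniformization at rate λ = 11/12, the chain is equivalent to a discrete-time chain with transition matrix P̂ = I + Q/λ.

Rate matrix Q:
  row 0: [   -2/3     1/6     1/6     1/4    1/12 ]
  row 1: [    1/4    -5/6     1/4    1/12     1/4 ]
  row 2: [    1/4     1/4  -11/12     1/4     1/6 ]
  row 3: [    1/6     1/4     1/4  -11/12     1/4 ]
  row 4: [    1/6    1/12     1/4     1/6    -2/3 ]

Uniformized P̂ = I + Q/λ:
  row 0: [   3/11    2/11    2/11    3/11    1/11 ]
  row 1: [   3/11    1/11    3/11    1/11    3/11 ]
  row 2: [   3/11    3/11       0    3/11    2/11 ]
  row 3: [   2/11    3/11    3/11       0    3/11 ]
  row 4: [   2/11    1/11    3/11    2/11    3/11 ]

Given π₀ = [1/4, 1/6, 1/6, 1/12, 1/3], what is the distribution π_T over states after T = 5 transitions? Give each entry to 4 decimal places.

t=0: π = [0.2500, 0.1667, 0.1667, 0.0833, 0.3333]
t=1: π = [0.2348, 0.1591, 0.2045, 0.1894, 0.2121]
t=2: π = [0.2362, 0.1839, 0.1956, 0.1729, 0.2114]
t=3: π = [0.2378, 0.1794, 0.1979, 0.1729, 0.2120]
t=4: π = [0.2377, 0.1800, 0.1971, 0.1737, 0.2115]
t=5: π = [0.2377, 0.1799, 0.1974, 0.1734, 0.2116]

π = [0.2377, 0.1799, 0.1974, 0.1734, 0.2116]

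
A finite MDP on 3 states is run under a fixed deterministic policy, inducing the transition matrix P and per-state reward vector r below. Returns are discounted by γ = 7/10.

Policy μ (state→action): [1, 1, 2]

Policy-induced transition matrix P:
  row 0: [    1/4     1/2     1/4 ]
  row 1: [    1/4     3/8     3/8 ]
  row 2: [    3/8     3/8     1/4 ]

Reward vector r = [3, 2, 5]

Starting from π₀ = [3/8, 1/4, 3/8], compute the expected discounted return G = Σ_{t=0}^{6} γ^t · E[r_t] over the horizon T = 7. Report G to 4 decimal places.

t=0: π = [0.3750, 0.2500, 0.3750], E[r] = 3.5000, γ^t·E[r] = 3.500000, running G = 3.500000
t=1: π = [0.2969, 0.4219, 0.2813], E[r] = 3.1406, γ^t·E[r] = 2.198438, running G = 5.698438
t=2: π = [0.2852, 0.4121, 0.3027], E[r] = 3.1934, γ^t·E[r] = 1.564746, running G = 7.263184
t=3: π = [0.2878, 0.4106, 0.3015], E[r] = 3.1924, γ^t·E[r] = 1.094987, running G = 8.358171
t=4: π = [0.2877, 0.4110, 0.3013], E[r] = 3.1917, γ^t·E[r] = 0.766323, running G = 9.124493
t=5: π = [0.2877, 0.4110, 0.3014], E[r] = 3.1918, γ^t·E[r] = 0.536443, running G = 9.660937
t=6: π = [0.2877, 0.4110, 0.3014], E[r] = 3.1918, γ^t·E[r] = 0.375510, running G = 10.036447

G = 10.0364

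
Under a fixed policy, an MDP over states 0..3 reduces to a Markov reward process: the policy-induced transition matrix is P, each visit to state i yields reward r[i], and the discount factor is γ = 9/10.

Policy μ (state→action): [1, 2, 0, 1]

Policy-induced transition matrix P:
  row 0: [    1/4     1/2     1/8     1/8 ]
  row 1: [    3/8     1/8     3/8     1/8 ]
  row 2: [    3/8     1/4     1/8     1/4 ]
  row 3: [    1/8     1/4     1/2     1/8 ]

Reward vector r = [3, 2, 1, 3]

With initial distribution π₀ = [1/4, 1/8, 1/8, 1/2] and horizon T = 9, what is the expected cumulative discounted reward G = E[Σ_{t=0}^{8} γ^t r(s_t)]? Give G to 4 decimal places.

G = 13.7539

t=0: π = [0.2500, 0.1250, 0.1250, 0.5000], E[r] = 2.6250, γ^t·E[r] = 2.625000, running G = 2.625000
t=1: π = [0.2188, 0.2969, 0.3438, 0.1406], E[r] = 2.0156, γ^t·E[r] = 1.814063, running G = 4.439063
t=2: π = [0.3125, 0.2676, 0.2520, 0.1680], E[r] = 2.2285, γ^t·E[r] = 1.805098, running G = 6.244160
t=3: π = [0.2939, 0.2947, 0.2549, 0.1565], E[r] = 2.1956, γ^t·E[r] = 1.600561, running G = 7.844721
t=4: π = [0.2991, 0.2867, 0.2574, 0.1569], E[r] = 2.1986, γ^t·E[r] = 1.442527, running G = 9.287248
t=5: π = [0.2984, 0.2890, 0.2555, 0.1572], E[r] = 2.2001, γ^t·E[r] = 1.299124, running G = 10.586371
t=6: π = [0.2984, 0.2885, 0.2562, 0.1569], E[r] = 2.1992, γ^t·E[r] = 1.168728, running G = 11.755099
t=7: π = [0.2985, 0.2885, 0.2560, 0.1570], E[r] = 2.1995, γ^t·E[r] = 1.052022, running G = 12.807121
t=8: π = [0.2984, 0.2885, 0.2560, 0.1570], E[r] = 2.1994, γ^t·E[r] = 0.946776, running G = 13.753897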